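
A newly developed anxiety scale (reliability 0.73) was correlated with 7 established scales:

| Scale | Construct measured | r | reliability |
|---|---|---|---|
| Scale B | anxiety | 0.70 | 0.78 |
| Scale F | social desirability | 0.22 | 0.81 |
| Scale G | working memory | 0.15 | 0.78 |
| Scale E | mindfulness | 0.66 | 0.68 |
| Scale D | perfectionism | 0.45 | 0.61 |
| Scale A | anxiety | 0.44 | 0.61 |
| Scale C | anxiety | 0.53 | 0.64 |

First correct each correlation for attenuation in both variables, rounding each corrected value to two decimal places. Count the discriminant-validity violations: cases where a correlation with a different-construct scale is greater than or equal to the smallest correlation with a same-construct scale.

Disattenuated r (r / √(r_scale · r_new)):
  Scale B (conv): 0.70 / √(0.78·0.73) = 0.93
  Scale F (disc): 0.22 / √(0.81·0.73) = 0.29
  Scale G (disc): 0.15 / √(0.78·0.73) = 0.20
  Scale E (disc): 0.66 / √(0.68·0.73) = 0.94
  Scale D (disc): 0.45 / √(0.61·0.73) = 0.67
  Scale A (conv): 0.44 / √(0.61·0.73) = 0.66
  Scale C (conv): 0.53 / √(0.64·0.73) = 0.78
Smallest convergent = 0.66. Discriminant values: 0.29, 0.20, 0.94, 0.67; count ≥ 0.66 → 2.

2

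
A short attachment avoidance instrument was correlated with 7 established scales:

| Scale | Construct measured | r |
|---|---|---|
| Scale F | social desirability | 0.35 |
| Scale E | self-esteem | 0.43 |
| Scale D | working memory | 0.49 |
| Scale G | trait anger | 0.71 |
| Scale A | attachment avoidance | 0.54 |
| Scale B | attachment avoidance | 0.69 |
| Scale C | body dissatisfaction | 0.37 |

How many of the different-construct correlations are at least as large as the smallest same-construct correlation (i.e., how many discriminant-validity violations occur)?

Convergent (same construct = attachment avoidance): Scale A, Scale B.
Smallest convergent = 0.54. Discriminant values: 0.35, 0.43, 0.49, 0.71, 0.37; count ≥ 0.54 → 1.

1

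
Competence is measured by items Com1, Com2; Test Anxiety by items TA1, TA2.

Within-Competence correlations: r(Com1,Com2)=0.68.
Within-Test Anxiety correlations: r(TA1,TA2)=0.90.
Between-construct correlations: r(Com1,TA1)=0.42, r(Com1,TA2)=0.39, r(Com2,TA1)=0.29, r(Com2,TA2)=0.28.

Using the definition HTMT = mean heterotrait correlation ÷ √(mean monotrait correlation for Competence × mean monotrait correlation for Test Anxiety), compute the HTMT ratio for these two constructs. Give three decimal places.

0.441

Mean between = 1.38/4 = 0.3450.
Mean within-Com = 0.68/1 = 0.6800; mean within-TA = 0.90/1 = 0.9000.
Geometric mean = √(0.6800 × 0.9000) = 0.7823.
HTMT = 0.3450 / 0.7823 = 0.441.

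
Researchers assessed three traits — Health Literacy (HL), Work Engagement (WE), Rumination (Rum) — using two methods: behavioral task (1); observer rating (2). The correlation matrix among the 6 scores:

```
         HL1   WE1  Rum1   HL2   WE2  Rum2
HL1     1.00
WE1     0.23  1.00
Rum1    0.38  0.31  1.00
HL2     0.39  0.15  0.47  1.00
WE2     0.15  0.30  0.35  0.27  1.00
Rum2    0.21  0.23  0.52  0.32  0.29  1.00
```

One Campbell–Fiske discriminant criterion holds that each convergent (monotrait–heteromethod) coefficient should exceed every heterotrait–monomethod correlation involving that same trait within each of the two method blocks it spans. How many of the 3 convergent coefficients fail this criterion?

1

Each convergent coefficient versus the relevant comparison correlations:
HL (methods 1·2): 0.39 vs {0.23, 0.27, 0.38, 0.32} → pass.
WE (methods 1·2): 0.30 vs {0.23, 0.27, 0.31, 0.29} → fail.
Rum (methods 1·2): 0.52 vs {0.38, 0.32, 0.31, 0.29} → pass.
1 of 3 fail.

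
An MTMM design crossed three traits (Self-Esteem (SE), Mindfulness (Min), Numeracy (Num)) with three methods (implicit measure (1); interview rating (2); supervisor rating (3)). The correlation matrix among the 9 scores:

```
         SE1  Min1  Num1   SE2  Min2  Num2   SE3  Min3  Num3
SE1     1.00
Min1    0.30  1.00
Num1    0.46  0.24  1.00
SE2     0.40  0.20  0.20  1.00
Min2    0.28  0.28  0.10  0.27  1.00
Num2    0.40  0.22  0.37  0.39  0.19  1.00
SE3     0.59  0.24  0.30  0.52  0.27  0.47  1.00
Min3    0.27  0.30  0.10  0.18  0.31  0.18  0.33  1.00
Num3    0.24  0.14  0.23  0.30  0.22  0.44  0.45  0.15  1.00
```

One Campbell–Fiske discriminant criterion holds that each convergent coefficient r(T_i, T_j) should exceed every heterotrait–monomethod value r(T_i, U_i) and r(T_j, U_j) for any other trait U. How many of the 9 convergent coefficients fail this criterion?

7

Convergent coefficients and their comparison sets:
SE (methods 1·2): 0.40 vs {0.30, 0.27, 0.46, 0.39} → fail.
SE (methods 1·3): 0.59 vs {0.30, 0.33, 0.46, 0.45} → pass.
SE (methods 2·3): 0.52 vs {0.27, 0.33, 0.39, 0.45} → pass.
Min (methods 1·2): 0.28 vs {0.30, 0.27, 0.24, 0.19} → fail.
Min (methods 1·3): 0.30 vs {0.30, 0.33, 0.24, 0.15} → fail.
Min (methods 2·3): 0.31 vs {0.27, 0.33, 0.19, 0.15} → fail.
Num (methods 1·2): 0.37 vs {0.46, 0.39, 0.24, 0.19} → fail.
Num (methods 1·3): 0.23 vs {0.46, 0.45, 0.24, 0.15} → fail.
Num (methods 2·3): 0.44 vs {0.39, 0.45, 0.19, 0.15} → fail.
7 of 9 fail.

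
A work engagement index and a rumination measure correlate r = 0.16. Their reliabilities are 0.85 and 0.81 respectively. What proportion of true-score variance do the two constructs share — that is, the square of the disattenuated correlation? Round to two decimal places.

0.04

Disattenuated r = 0.16 / √(0.85 × 0.81) = 0.16 / 0.8298 = 0.1928.
Shared true-score variance = 0.1928² = 0.0372 ≈ 0.04.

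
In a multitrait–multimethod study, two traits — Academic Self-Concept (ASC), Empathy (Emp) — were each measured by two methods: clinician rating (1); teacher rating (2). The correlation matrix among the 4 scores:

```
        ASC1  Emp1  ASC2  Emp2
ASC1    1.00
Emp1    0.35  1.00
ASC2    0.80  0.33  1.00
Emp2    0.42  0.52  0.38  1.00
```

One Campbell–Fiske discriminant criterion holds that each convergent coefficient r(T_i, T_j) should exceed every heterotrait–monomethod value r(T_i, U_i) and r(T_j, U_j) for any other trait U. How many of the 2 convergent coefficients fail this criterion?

0

Convergent coefficients and their comparison sets:
ASC (methods 1·2): 0.80 vs {0.35, 0.38} → pass.
Emp (methods 1·2): 0.52 vs {0.35, 0.38} → pass.
0 of 2 fail.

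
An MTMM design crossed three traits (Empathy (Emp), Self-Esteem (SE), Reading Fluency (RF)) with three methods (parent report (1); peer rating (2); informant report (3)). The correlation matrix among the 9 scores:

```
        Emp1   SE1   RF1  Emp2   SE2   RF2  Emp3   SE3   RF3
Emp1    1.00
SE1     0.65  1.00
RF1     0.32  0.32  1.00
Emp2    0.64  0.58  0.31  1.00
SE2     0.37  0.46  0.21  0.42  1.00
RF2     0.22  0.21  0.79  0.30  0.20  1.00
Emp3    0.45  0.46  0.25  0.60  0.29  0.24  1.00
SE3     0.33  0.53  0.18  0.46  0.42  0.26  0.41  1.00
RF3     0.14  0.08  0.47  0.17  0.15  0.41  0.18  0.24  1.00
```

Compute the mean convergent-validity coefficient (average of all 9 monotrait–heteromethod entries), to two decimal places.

0.53

Convergent values: 0.64, 0.45, 0.60, 0.46, 0.53, 0.42, 0.79, 0.47, 0.41; mean = 4.77/9 = 0.53.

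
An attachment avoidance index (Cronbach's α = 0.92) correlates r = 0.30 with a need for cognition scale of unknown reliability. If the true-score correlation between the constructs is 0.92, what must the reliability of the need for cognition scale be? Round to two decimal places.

r_true = r_obs / √(r_xx · r_yy) ⇒ 0.92 = 0.30 / √(0.92 · r_yy).
√(0.92 · r_yy) = 0.30 / 0.92 = 0.3261; 0.92 · r_yy = 0.1063; r_yy = 0.1063 / 0.92 ≈ 0.12.

0.12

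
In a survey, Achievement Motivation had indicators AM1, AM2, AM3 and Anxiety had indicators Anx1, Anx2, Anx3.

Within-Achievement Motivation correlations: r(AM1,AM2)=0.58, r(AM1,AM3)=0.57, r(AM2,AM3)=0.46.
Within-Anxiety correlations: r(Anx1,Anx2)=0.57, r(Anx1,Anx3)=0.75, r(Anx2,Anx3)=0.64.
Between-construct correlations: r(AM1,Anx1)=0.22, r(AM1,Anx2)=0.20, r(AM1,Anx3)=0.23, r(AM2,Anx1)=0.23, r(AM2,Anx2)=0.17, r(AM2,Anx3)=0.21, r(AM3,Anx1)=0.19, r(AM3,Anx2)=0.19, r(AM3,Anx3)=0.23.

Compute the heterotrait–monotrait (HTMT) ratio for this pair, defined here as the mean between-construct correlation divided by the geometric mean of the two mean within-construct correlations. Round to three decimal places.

Between-construct mean = 1.87/9 = 0.2078.
Mean within-AM = 1.61/3 = 0.5367; mean within-Anx = 1.96/3 = 0.6533.
Geometric mean = √(0.5367 × 0.6533) = 0.5921.
HTMT = 0.2078 / 0.5921 = 0.351.

0.351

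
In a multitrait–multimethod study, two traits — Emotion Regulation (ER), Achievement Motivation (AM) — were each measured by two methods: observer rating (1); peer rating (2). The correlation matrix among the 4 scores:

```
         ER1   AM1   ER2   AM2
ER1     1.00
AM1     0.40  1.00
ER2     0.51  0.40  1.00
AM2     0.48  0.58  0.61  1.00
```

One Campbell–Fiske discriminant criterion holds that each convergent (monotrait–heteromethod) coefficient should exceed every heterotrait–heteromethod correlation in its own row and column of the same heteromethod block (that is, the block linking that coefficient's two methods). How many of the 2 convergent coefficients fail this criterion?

0

Convergent coefficients and their comparison sets:
ER (methods 1·2): 0.51 vs {0.48, 0.40} → pass.
AM (methods 1·2): 0.58 vs {0.40, 0.48} → pass.
0 of 2 fail.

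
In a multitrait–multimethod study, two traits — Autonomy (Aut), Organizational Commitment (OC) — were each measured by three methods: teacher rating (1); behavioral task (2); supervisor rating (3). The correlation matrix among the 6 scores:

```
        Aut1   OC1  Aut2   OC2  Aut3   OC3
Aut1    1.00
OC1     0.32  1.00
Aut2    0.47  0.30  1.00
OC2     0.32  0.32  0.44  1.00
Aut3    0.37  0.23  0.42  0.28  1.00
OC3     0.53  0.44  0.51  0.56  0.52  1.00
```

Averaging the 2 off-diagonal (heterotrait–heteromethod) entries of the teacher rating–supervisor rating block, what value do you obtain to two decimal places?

HTHM values (method 1 × method 3): 0.53, 0.23; mean = 0.76/2 = 0.38.

0.38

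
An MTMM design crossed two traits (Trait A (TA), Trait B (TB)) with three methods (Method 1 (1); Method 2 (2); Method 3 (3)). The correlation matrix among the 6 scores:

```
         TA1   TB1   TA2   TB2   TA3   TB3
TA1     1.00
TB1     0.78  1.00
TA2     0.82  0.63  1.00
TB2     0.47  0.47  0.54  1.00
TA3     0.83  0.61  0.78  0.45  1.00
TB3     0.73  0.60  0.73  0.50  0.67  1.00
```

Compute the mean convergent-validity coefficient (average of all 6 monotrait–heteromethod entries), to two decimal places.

Convergent values: 0.82, 0.83, 0.78, 0.47, 0.60, 0.50; mean = 4.00/6 = 0.67.

0.67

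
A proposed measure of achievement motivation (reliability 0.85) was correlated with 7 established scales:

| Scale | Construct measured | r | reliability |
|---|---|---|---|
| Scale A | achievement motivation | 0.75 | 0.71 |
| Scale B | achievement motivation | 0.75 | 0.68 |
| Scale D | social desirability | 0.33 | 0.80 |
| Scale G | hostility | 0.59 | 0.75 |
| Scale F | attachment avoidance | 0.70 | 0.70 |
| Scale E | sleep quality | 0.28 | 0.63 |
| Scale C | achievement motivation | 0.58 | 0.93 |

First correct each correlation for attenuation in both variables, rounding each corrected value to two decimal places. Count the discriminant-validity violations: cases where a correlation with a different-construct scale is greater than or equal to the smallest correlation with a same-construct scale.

Disattenuated r (r / √(r_scale · r_new)):
  Scale A (conv): 0.75 / √(0.71·0.85) = 0.97
  Scale B (conv): 0.75 / √(0.68·0.85) = 0.99
  Scale D (disc): 0.33 / √(0.80·0.85) = 0.40
  Scale G (disc): 0.59 / √(0.75·0.85) = 0.74
  Scale F (disc): 0.70 / √(0.70·0.85) = 0.91
  Scale E (disc): 0.28 / √(0.63·0.85) = 0.38
  Scale C (conv): 0.58 / √(0.93·0.85) = 0.65
Smallest convergent = 0.65. Discriminant values: 0.40, 0.74, 0.91, 0.38; count ≥ 0.65 → 2.

2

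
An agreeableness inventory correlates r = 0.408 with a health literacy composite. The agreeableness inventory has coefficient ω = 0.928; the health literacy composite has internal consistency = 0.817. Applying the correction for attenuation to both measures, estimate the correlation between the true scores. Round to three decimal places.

r_true = r_obs / √(r_xx · r_yy) = 0.408 / √(0.928 × 0.817) = 0.408 / √0.758176 = 0.408 / 0.8707 ≈ 0.469.

0.469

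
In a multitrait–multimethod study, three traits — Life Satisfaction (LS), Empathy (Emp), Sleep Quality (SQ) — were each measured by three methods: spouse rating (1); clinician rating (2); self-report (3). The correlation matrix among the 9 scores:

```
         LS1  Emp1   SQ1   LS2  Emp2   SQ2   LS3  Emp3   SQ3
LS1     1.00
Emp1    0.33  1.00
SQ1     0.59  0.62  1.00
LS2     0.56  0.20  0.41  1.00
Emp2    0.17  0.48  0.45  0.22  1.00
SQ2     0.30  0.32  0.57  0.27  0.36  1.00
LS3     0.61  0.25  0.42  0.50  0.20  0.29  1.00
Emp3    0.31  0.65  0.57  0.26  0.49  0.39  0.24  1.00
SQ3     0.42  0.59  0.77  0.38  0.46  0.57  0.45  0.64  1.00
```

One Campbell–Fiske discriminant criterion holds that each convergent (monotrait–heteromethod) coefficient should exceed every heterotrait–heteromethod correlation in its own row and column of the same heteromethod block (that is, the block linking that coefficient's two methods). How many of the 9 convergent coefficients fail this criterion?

Convergent coefficients and their comparison sets:
LS (methods 1·2): 0.56 vs {0.17, 0.20, 0.30, 0.41} → pass.
LS (methods 1·3): 0.61 vs {0.31, 0.25, 0.42, 0.42} → pass.
LS (methods 2·3): 0.50 vs {0.26, 0.20, 0.38, 0.29} → pass.
Emp (methods 1·2): 0.48 vs {0.20, 0.17, 0.32, 0.45} → pass.
Emp (methods 1·3): 0.65 vs {0.25, 0.31, 0.59, 0.57} → pass.
Emp (methods 2·3): 0.49 vs {0.20, 0.26, 0.46, 0.39} → pass.
SQ (methods 1·2): 0.57 vs {0.41, 0.30, 0.45, 0.32} → pass.
SQ (methods 1·3): 0.77 vs {0.42, 0.42, 0.57, 0.59} → pass.
SQ (methods 2·3): 0.57 vs {0.29, 0.38, 0.39, 0.46} → pass.
0 of 9 fail.

0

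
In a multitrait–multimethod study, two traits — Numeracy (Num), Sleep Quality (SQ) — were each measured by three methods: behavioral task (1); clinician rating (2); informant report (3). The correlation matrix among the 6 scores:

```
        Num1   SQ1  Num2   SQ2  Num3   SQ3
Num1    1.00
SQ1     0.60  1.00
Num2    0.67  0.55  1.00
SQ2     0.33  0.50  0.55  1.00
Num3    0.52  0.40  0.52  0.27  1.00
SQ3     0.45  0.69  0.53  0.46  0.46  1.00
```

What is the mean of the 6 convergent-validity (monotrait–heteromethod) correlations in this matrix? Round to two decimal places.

0.56

Convergent values: 0.67, 0.52, 0.52, 0.50, 0.69, 0.46; mean = 3.36/6 = 0.56.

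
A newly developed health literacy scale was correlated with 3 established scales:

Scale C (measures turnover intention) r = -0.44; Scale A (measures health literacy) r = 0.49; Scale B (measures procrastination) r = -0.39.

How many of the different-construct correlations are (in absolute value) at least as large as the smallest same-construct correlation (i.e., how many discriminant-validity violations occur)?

Convergent (same construct = health literacy): Scale A.
Smallest convergent = 0.49. Discriminant |r|: 0.44, 0.39; count ≥ 0.49 → 0.

0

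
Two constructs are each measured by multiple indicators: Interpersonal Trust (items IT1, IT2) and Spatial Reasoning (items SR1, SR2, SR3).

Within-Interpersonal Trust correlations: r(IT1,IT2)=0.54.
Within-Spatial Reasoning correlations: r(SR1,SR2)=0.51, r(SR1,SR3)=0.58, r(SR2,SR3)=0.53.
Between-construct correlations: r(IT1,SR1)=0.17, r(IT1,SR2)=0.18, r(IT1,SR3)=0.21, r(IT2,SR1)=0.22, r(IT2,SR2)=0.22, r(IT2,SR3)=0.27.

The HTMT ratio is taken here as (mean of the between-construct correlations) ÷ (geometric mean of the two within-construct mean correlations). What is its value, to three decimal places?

Mean heterotrait r = 1.27/6 = 0.2117.
Mean within-IT = 0.54/1 = 0.5400; mean within-SR = 1.62/3 = 0.5400.
Geometric mean = √(0.5400 × 0.5400) = 0.5400.
HTMT = 0.2117 / 0.5400 = 0.392.

0.392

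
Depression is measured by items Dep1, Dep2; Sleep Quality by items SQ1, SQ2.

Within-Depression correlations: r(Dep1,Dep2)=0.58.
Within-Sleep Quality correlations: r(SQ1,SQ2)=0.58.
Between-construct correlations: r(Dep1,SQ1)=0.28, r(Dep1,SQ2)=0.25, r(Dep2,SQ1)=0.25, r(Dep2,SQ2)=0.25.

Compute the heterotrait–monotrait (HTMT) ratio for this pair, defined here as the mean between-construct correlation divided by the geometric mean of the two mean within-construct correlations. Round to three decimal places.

Mean heterotrait r = 1.03/4 = 0.2575.
Mean within-Dep = 0.58/1 = 0.5800; mean within-SQ = 0.58/1 = 0.5800.
Geometric mean = √(0.5800 × 0.5800) = 0.5800.
HTMT = 0.2575 / 0.5800 = 0.444.

0.444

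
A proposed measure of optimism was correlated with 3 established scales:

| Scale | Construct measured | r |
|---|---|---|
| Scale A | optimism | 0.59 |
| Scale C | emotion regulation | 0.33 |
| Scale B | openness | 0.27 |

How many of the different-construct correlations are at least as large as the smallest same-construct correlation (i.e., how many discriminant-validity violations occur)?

0

Convergent (same construct = optimism): Scale A.
Smallest convergent = 0.59. Discriminant values: 0.33, 0.27; count ≥ 0.59 → 0.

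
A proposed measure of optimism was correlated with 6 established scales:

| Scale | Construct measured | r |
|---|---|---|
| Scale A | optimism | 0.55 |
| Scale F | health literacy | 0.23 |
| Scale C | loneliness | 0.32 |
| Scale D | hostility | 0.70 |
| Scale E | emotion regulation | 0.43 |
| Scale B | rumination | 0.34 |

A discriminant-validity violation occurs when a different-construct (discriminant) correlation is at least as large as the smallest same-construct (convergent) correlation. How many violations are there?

Convergent (same construct = optimism): Scale A.
Smallest convergent = 0.55. Discriminant values: 0.23, 0.32, 0.70, 0.43, 0.34; count ≥ 0.55 → 1.

1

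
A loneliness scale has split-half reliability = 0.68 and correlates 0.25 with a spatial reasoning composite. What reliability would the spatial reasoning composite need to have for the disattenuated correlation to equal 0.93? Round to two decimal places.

r_true = r_obs / √(r_xx · r_yy) ⇒ 0.93 = 0.25 / √(0.68 · r_yy).
√(0.68 · r_yy) = 0.25 / 0.93 = 0.2688; 0.68 · r_yy = 0.0723; r_yy = 0.0723 / 0.68 ≈ 0.11.

0.11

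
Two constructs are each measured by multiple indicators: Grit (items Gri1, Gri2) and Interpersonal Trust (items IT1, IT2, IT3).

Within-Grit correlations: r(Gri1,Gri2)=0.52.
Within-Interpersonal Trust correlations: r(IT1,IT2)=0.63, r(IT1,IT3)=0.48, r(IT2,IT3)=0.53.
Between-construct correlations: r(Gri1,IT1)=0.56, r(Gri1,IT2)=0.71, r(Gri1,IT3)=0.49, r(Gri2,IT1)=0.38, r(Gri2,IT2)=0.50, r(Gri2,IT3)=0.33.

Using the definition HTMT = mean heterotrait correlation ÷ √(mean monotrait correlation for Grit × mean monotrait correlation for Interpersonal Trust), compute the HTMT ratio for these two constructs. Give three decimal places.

0.928

Mean heterotrait r = 2.97/6 = 0.4950.
Mean within-Gri = 0.52/1 = 0.5200; mean within-IT = 1.64/3 = 0.5467.
Geometric mean = √(0.5200 × 0.5467) = 0.5332.
HTMT = 0.4950 / 0.5332 = 0.928.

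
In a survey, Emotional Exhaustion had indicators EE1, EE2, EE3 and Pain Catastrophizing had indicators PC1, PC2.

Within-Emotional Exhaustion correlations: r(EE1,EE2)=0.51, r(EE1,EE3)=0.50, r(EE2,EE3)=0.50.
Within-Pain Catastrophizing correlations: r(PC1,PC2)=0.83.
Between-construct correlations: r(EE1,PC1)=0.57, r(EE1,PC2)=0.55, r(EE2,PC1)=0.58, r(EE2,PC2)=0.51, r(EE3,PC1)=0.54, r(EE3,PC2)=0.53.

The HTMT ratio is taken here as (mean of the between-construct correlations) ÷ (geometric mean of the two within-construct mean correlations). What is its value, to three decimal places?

0.846

Mean between = 3.28/6 = 0.5467.
Mean within-EE = 1.51/3 = 0.5033; mean within-PC = 0.83/1 = 0.8300.
Geometric mean = √(0.5033 × 0.8300) = 0.6463.
HTMT = 0.5467 / 0.6463 = 0.846.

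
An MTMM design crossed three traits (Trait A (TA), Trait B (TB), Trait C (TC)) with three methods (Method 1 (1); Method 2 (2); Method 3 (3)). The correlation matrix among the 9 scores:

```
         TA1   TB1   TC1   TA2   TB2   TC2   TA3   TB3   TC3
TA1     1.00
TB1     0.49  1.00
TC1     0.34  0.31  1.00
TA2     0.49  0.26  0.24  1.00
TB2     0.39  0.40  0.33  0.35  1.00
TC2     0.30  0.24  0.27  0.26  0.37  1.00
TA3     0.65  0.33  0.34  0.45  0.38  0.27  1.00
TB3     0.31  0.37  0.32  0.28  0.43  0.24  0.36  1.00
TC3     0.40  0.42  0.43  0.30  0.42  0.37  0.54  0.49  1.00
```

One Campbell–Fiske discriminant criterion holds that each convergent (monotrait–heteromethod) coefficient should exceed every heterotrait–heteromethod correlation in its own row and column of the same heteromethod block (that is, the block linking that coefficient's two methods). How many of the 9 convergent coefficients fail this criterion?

3

Each convergent coefficient versus the relevant comparison correlations:
TA (methods 1·2): 0.49 vs {0.39, 0.26, 0.30, 0.24} → pass.
TA (methods 1·3): 0.65 vs {0.31, 0.33, 0.40, 0.34} → pass.
TA (methods 2·3): 0.45 vs {0.28, 0.38, 0.30, 0.27} → pass.
TB (methods 1·2): 0.40 vs {0.26, 0.39, 0.24, 0.33} → pass.
TB (methods 1·3): 0.37 vs {0.33, 0.31, 0.42, 0.32} → fail.
TB (methods 2·3): 0.43 vs {0.38, 0.28, 0.42, 0.24} → pass.
TC (methods 1·2): 0.27 vs {0.24, 0.30, 0.33, 0.24} → fail.
TC (methods 1·3): 0.43 vs {0.34, 0.40, 0.32, 0.42} → pass.
TC (methods 2·3): 0.37 vs {0.27, 0.30, 0.24, 0.42} → fail.
3 of 9 fail.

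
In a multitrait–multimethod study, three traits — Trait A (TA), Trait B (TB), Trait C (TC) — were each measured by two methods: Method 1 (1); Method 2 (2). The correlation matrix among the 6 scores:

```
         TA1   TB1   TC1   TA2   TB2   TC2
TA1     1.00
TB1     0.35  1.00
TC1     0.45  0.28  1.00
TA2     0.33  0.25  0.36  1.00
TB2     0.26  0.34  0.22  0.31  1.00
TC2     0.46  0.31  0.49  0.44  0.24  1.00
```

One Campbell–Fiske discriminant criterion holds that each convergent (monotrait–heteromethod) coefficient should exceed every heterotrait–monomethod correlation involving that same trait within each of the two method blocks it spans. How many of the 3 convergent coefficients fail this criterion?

2

Convergent coefficients and their comparison sets:
TA (methods 1·2): 0.33 vs {0.35, 0.31, 0.45, 0.44} → fail.
TB (methods 1·2): 0.34 vs {0.35, 0.31, 0.28, 0.24} → fail.
TC (methods 1·2): 0.49 vs {0.45, 0.44, 0.28, 0.24} → pass.
2 of 3 fail.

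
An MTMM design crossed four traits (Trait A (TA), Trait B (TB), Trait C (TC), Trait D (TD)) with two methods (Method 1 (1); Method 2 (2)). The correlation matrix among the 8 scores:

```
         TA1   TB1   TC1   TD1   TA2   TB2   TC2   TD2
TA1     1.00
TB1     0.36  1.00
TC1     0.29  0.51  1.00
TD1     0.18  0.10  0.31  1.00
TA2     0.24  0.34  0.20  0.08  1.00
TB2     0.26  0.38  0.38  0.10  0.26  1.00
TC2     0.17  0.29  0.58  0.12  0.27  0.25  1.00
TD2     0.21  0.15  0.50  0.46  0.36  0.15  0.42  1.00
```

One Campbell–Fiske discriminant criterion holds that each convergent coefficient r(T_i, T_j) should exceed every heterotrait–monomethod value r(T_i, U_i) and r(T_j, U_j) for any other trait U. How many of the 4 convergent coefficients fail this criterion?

Convergent coefficients and their comparison sets:
TA (methods 1·2): 0.24 vs {0.36, 0.26, 0.29, 0.27, 0.18, 0.36} → fail.
TB (methods 1·2): 0.38 vs {0.36, 0.26, 0.51, 0.25, 0.10, 0.15} → fail.
TC (methods 1·2): 0.58 vs {0.29, 0.27, 0.51, 0.25, 0.31, 0.42} → pass.
TD (methods 1·2): 0.46 vs {0.18, 0.36, 0.10, 0.15, 0.31, 0.42} → pass.
2 of 4 fail.

2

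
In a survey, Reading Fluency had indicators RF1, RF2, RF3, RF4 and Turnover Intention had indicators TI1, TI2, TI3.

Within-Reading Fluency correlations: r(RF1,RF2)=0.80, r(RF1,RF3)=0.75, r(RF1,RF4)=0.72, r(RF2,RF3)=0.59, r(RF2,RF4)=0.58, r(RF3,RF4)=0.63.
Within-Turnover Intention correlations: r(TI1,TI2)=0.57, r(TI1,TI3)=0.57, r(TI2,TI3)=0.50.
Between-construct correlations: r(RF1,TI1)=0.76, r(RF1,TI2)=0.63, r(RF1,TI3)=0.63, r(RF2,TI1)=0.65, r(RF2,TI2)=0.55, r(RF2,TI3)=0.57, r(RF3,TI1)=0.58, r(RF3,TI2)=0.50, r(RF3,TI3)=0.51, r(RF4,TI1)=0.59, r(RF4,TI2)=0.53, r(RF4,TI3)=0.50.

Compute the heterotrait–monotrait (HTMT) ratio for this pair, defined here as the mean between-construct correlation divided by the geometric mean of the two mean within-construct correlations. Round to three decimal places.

Between-construct mean = 7.00/12 = 0.5833.
Mean within-RF = 4.07/6 = 0.6783; mean within-TI = 1.64/3 = 0.5467.
Geometric mean = √(0.6783 × 0.5467) = 0.6090.
HTMT = 0.5833 / 0.6090 = 0.958.

0.958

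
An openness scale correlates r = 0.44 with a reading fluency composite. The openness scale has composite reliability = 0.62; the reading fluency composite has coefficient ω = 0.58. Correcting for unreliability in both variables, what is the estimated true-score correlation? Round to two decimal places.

0.73

r_true = r_obs / √(r_xx · r_yy) = 0.44 / √(0.62 × 0.58) = 0.44 / √0.3596 = 0.44 / 0.5997 ≈ 0.73.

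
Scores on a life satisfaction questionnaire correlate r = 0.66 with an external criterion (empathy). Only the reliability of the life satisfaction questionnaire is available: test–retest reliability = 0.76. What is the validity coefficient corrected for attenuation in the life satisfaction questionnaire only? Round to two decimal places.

Single correction: r_c = r_obs / √r_xx = 0.66 / √0.76 = 0.66 / 0.8718 ≈ 0.76.

0.76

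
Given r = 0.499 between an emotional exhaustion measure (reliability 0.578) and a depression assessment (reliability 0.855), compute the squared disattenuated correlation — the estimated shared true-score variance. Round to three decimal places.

0.504

Disattenuated r = 0.499 / √(0.578 × 0.855) = 0.499 / 0.7030 = 0.7098.
Shared true-score variance = 0.7098² = 0.5038 ≈ 0.504.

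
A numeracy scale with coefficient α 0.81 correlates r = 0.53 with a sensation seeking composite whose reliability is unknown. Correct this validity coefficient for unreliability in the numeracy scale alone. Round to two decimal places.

Single correction: r_c = r_obs / √r_xx = 0.53 / √0.81 = 0.53 / 0.9000 ≈ 0.59.

0.59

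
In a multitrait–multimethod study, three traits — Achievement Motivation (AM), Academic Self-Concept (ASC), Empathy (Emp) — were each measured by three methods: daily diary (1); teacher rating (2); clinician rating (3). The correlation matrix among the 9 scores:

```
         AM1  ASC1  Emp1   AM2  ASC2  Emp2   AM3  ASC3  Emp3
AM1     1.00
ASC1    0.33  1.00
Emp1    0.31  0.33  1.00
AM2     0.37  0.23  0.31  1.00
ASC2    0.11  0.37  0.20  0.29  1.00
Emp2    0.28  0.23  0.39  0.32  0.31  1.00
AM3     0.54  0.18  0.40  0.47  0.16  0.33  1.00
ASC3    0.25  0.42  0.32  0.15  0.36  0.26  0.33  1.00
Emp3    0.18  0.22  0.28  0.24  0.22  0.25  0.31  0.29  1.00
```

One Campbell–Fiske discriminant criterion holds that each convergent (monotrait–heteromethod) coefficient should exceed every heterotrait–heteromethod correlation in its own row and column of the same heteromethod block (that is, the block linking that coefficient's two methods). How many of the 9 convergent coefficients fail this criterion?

Each convergent coefficient versus the relevant comparison correlations:
AM (methods 1·2): 0.37 vs {0.11, 0.23, 0.28, 0.31} → pass.
AM (methods 1·3): 0.54 vs {0.25, 0.18, 0.18, 0.40} → pass.
AM (methods 2·3): 0.47 vs {0.15, 0.16, 0.24, 0.33} → pass.
ASC (methods 1·2): 0.37 vs {0.23, 0.11, 0.23, 0.20} → pass.
ASC (methods 1·3): 0.42 vs {0.18, 0.25, 0.22, 0.32} → pass.
ASC (methods 2·3): 0.36 vs {0.16, 0.15, 0.22, 0.26} → pass.
Emp (methods 1·2): 0.39 vs {0.31, 0.28, 0.20, 0.23} → pass.
Emp (methods 1·3): 0.28 vs {0.40, 0.18, 0.32, 0.22} → fail.
Emp (methods 2·3): 0.25 vs {0.33, 0.24, 0.26, 0.22} → fail.
2 of 9 fail.

2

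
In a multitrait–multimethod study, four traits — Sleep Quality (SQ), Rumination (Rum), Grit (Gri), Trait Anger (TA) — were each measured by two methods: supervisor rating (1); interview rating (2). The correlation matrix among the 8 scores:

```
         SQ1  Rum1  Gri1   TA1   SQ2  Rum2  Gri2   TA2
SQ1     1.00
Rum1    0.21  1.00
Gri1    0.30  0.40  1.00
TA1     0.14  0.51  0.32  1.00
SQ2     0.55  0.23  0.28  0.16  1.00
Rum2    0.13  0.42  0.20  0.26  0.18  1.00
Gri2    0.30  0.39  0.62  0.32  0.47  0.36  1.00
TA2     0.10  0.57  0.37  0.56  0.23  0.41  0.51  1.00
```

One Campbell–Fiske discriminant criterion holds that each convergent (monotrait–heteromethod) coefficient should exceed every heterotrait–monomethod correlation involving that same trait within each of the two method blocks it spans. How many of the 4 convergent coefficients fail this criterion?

1

Each convergent coefficient versus the relevant comparison correlations:
SQ (methods 1·2): 0.55 vs {0.21, 0.18, 0.30, 0.47, 0.14, 0.23} → pass.
Rum (methods 1·2): 0.42 vs {0.21, 0.18, 0.40, 0.36, 0.51, 0.41} → fail.
Gri (methods 1·2): 0.62 vs {0.30, 0.47, 0.40, 0.36, 0.32, 0.51} → pass.
TA (methods 1·2): 0.56 vs {0.14, 0.23, 0.51, 0.41, 0.32, 0.51} → pass.
1 of 4 fail.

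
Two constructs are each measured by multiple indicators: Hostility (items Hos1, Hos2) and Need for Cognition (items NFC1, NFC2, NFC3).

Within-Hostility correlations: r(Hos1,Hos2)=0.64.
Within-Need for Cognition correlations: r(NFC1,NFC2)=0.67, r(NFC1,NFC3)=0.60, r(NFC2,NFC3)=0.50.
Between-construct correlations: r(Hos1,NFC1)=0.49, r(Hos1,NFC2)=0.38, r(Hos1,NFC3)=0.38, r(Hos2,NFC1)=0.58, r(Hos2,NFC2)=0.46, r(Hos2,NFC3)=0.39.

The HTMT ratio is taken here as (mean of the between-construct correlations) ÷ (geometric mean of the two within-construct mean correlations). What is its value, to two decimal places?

Between-construct mean = 2.68/6 = 0.4467.
Mean within-Hos = 0.64/1 = 0.6400; mean within-NFC = 1.77/3 = 0.5900.
Geometric mean = √(0.6400 × 0.5900) = 0.6145.
HTMT = 0.4467 / 0.6145 = 0.73.

0.73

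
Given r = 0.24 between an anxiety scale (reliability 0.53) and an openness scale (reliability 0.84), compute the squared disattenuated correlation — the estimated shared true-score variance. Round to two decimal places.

Disattenuated r = 0.24 / √(0.53 × 0.84) = 0.24 / 0.6672 = 0.3597.
Shared true-score variance = 0.3597² = 0.1294 ≈ 0.13.

0.13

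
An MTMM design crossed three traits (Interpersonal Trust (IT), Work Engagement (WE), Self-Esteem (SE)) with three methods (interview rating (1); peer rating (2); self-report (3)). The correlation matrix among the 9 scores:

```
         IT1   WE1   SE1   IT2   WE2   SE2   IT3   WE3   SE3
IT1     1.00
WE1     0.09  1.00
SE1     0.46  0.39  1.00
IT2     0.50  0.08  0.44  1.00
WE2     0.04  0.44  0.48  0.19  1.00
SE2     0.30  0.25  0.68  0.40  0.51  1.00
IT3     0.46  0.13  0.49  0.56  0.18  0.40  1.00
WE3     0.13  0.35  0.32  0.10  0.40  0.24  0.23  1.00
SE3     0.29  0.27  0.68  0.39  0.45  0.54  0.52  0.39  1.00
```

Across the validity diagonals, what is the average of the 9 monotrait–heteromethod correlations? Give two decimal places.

0.51

Convergent values: 0.50, 0.46, 0.56, 0.44, 0.35, 0.40, 0.68, 0.68, 0.54; mean = 4.61/9 = 0.51.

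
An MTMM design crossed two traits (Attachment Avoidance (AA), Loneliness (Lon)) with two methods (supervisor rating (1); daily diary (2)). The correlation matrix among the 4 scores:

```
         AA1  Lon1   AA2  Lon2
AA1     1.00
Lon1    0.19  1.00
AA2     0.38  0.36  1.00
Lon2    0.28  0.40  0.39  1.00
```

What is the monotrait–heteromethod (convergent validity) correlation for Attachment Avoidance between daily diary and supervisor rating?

0.38

Same trait (AA), different methods: r(AA2, AA1) = 0.38.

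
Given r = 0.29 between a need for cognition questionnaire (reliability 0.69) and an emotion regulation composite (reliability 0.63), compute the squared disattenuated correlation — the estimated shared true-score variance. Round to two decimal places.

0.19

Disattenuated r = 0.29 / √(0.69 × 0.63) = 0.29 / 0.6593 = 0.4399.
Shared true-score variance = 0.4399² = 0.1935 ≈ 0.19.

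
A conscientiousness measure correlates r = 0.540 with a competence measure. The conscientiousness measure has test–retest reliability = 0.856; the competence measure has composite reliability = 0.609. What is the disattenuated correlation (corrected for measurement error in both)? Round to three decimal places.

r_true = r_obs / √(r_xx · r_yy) = 0.540 / √(0.856 × 0.609) = 0.540 / √0.521304 = 0.540 / 0.7220 ≈ 0.748.

0.748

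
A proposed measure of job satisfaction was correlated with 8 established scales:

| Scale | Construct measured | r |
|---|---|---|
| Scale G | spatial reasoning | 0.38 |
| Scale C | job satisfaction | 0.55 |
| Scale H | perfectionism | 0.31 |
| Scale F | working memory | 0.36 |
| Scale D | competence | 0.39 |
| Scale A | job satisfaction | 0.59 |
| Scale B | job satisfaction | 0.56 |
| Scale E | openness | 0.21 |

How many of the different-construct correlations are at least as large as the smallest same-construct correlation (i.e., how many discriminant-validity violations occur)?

0

Convergent (same construct = job satisfaction): Scale C, Scale A, Scale B.
Smallest convergent = 0.55. Discriminant values: 0.38, 0.31, 0.36, 0.39, 0.21; count ≥ 0.55 → 0.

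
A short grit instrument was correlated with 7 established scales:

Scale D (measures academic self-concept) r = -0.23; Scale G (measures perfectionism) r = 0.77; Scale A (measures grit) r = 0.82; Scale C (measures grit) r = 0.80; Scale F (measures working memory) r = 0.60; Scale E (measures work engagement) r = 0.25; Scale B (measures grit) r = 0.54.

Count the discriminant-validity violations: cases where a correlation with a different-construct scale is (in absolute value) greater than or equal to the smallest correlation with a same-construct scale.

2

Convergent (same construct = grit): Scale A, Scale C, Scale B.
Smallest convergent = 0.54. Discriminant |r|: 0.23, 0.77, 0.60, 0.25; count ≥ 0.54 → 2.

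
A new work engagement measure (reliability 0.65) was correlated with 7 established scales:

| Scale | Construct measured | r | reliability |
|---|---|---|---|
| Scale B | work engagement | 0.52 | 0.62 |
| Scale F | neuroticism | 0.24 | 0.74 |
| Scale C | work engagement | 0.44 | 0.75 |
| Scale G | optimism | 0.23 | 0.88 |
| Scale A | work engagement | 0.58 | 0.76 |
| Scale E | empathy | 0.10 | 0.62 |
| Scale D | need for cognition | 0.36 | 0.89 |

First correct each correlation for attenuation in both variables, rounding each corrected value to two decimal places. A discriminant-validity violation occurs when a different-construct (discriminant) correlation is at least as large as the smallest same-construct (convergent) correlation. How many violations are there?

0

Disattenuated r (r / √(r_scale · r_new)):
  Scale B (conv): 0.52 / √(0.62·0.65) = 0.82
  Scale F (disc): 0.24 / √(0.74·0.65) = 0.35
  Scale C (conv): 0.44 / √(0.75·0.65) = 0.63
  Scale G (disc): 0.23 / √(0.88·0.65) = 0.30
  Scale A (conv): 0.58 / √(0.76·0.65) = 0.83
  Scale E (disc): 0.10 / √(0.62·0.65) = 0.16
  Scale D (disc): 0.36 / √(0.89·0.65) = 0.47
Smallest convergent = 0.63. Discriminant values: 0.35, 0.30, 0.16, 0.47; count ≥ 0.63 → 0.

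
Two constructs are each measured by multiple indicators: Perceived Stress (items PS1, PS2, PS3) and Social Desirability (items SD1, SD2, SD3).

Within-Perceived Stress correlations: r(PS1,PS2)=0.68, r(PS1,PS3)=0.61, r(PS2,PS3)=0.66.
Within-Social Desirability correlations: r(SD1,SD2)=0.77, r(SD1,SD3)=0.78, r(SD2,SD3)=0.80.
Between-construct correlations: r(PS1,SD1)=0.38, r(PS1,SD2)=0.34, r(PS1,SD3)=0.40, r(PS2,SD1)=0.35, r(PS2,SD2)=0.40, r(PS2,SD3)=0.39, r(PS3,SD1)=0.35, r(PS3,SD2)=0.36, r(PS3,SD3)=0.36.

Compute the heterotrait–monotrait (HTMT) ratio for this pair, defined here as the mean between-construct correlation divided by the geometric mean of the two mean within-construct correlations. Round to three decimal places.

Between-construct mean = 3.33/9 = 0.3700.
Mean within-PS = 1.95/3 = 0.6500; mean within-SD = 2.35/3 = 0.7833.
Geometric mean = √(0.6500 × 0.7833) = 0.7135.
HTMT = 0.3700 / 0.7135 = 0.519.

0.519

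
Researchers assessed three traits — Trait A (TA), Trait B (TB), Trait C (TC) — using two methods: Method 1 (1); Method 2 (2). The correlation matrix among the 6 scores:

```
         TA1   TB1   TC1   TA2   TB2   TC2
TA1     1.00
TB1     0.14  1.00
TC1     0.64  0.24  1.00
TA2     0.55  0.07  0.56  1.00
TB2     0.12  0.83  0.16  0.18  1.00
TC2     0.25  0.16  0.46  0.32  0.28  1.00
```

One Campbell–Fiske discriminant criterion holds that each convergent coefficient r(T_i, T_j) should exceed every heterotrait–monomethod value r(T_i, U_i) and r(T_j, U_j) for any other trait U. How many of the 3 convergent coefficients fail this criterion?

2

Convergent coefficients and their comparison sets:
TA (methods 1·2): 0.55 vs {0.14, 0.18, 0.64, 0.32} → fail.
TB (methods 1·2): 0.83 vs {0.14, 0.18, 0.24, 0.28} → pass.
TC (methods 1·2): 0.46 vs {0.64, 0.32, 0.24, 0.28} → fail.
2 of 3 fail.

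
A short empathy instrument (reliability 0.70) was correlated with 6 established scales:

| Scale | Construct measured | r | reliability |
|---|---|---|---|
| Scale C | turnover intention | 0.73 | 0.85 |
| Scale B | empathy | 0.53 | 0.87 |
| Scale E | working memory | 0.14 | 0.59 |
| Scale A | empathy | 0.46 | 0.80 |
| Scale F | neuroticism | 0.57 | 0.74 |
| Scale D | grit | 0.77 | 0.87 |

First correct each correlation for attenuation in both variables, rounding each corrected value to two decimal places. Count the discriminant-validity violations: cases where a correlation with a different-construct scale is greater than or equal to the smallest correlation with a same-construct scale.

Disattenuated r (r / √(r_scale · r_new)):
  Scale C (disc): 0.73 / √(0.85·0.70) = 0.95
  Scale B (conv): 0.53 / √(0.87·0.70) = 0.68
  Scale E (disc): 0.14 / √(0.59·0.70) = 0.22
  Scale A (conv): 0.46 / √(0.80·0.70) = 0.61
  Scale F (disc): 0.57 / √(0.74·0.70) = 0.79
  Scale D (disc): 0.77 / √(0.87·0.70) = 0.99
Smallest convergent = 0.61. Discriminant values: 0.95, 0.22, 0.79, 0.99; count ≥ 0.61 → 3.

3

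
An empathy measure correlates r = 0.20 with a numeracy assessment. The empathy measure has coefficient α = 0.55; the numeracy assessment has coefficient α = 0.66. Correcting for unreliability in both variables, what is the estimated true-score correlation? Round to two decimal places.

0.33

r_true = r_obs / √(r_xx · r_yy) = 0.20 / √(0.55 × 0.66) = 0.20 / √0.3630 = 0.20 / 0.6025 ≈ 0.33.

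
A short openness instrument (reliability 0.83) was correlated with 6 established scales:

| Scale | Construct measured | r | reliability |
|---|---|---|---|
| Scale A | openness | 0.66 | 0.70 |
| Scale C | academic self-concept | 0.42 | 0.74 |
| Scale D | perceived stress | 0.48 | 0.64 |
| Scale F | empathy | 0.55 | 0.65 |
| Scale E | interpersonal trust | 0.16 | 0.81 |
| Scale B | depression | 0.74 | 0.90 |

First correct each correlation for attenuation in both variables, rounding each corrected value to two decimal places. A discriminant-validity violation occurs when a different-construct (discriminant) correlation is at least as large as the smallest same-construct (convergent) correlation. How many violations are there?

0

Disattenuated r (r / √(r_scale · r_new)):
  Scale A (conv): 0.66 / √(0.70·0.83) = 0.87
  Scale C (disc): 0.42 / √(0.74·0.83) = 0.54
  Scale D (disc): 0.48 / √(0.64·0.83) = 0.66
  Scale F (disc): 0.55 / √(0.65·0.83) = 0.75
  Scale E (disc): 0.16 / √(0.81·0.83) = 0.20
  Scale B (disc): 0.74 / √(0.90·0.83) = 0.86
Smallest convergent = 0.87. Discriminant values: 0.54, 0.66, 0.75, 0.20, 0.86; count ≥ 0.87 → 0.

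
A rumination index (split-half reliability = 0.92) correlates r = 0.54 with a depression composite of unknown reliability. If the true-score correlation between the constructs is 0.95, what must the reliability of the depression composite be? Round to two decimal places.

r_true = r_obs / √(r_xx · r_yy) ⇒ 0.95 = 0.54 / √(0.92 · r_yy).
√(0.92 · r_yy) = 0.54 / 0.95 = 0.5684; 0.92 · r_yy = 0.3231; r_yy = 0.3231 / 0.92 ≈ 0.35.

0.35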